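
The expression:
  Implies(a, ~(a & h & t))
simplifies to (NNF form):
~a | ~h | ~t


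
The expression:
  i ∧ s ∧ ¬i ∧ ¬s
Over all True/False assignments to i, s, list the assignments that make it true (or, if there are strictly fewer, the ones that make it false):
is never true.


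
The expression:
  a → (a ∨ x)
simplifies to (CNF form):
True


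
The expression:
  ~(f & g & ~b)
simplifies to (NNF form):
b | ~f | ~g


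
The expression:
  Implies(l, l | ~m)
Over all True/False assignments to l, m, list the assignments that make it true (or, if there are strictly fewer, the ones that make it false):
is always true.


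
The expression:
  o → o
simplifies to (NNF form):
True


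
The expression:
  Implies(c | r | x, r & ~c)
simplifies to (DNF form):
(r & ~c) | (~c & ~x)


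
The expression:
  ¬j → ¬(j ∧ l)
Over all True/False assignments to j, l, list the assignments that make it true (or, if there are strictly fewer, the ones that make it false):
is always true.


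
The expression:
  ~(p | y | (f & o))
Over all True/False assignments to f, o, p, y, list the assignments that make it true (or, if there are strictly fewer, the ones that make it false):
is true only for:
  f=False, o=False, p=False, y=False;
  f=False, o=True, p=False, y=False;
  f=True, o=False, p=False, y=False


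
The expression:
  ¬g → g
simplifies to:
g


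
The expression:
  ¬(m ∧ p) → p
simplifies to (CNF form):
p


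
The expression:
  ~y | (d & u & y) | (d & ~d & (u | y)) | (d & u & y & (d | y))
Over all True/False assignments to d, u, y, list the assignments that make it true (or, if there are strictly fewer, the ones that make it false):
is false only for:
  d=False, u=False, y=True;
  d=False, u=True, y=True;
  d=True, u=False, y=True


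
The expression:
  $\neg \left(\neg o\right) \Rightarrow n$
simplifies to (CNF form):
$n \vee \neg o$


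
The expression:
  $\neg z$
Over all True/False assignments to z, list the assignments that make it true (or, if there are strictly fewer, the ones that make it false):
is true only for:
  z=False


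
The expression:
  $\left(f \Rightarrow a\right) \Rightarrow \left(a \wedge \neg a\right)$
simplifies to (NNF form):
$f \wedge \neg a$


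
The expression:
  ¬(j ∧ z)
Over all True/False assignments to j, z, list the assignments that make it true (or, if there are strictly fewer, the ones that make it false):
is false only for:
  j=True, z=True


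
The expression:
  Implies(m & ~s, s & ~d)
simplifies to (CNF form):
s | ~m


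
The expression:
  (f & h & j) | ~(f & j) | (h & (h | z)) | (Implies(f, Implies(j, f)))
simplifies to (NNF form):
True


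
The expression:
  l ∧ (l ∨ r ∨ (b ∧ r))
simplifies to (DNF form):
l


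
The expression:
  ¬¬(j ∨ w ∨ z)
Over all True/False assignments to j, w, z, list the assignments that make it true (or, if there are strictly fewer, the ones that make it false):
is false only for:
  j=False, w=False, z=False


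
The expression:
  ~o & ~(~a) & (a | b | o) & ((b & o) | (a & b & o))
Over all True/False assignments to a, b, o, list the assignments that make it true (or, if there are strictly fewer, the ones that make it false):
is never true.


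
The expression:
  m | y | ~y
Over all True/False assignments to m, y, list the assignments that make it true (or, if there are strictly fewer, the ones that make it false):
is always true.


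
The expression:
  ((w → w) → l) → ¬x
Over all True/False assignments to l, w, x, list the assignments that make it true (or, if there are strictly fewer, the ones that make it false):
is false only for:
  l=True, w=False, x=True;
  l=True, w=True, x=True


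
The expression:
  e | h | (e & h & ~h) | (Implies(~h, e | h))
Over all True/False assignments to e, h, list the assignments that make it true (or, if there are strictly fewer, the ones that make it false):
is false only for:
  e=False, h=False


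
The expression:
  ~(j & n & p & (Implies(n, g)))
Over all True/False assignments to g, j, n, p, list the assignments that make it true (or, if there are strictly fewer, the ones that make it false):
is false only for:
  g=True, j=True, n=True, p=True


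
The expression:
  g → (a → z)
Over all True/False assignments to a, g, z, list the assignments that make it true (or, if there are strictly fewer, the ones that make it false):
is false only for:
  a=True, g=True, z=False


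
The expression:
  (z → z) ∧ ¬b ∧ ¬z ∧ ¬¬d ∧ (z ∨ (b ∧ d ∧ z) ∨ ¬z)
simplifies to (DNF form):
d ∧ ¬b ∧ ¬z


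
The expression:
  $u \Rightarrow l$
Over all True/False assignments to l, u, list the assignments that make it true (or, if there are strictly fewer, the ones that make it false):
is false only for:
  l=False, u=True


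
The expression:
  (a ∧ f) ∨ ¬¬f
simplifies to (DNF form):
f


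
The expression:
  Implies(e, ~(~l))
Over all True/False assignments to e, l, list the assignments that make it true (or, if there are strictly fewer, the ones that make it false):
is false only for:
  e=True, l=False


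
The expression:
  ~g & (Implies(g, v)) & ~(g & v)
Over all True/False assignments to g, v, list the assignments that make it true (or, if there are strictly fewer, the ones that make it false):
is true only for:
  g=False, v=False;
  g=False, v=True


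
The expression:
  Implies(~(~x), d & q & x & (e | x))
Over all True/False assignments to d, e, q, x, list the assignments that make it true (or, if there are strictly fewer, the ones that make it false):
is false only for:
  d=False, e=False, q=False, x=True;
  d=False, e=False, q=True, x=True;
  d=False, e=True, q=False, x=True;
  d=False, e=True, q=True, x=True;
  d=True, e=False, q=False, x=True;
  d=True, e=True, q=False, x=True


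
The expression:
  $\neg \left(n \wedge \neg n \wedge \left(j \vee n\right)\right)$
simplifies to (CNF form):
$\text{True}$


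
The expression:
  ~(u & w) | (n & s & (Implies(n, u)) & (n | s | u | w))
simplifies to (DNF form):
~u | ~w | (n & s)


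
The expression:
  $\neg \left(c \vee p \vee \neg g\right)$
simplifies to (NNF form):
$g \wedge \neg c \wedge \neg p$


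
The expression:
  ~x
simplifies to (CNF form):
~x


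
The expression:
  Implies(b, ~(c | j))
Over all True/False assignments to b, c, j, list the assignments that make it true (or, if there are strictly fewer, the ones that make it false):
is false only for:
  b=True, c=False, j=True;
  b=True, c=True, j=False;
  b=True, c=True, j=True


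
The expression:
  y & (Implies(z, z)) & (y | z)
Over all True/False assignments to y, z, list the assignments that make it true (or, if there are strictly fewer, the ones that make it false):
is true only for:
  y=True, z=False;
  y=True, z=True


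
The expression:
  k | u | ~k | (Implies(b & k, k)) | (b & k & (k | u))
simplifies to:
True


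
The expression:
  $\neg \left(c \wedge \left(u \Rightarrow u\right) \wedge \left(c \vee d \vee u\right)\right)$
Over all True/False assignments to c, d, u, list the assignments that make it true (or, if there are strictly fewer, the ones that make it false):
is true only for:
  c=False, d=False, u=False;
  c=False, d=False, u=True;
  c=False, d=True, u=False;
  c=False, d=True, u=True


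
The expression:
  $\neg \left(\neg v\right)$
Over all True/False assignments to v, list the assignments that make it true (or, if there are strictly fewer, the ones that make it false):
is true only for:
  v=True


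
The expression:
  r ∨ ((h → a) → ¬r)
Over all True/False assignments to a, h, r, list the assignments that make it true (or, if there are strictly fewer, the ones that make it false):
is always true.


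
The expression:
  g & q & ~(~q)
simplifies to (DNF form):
g & q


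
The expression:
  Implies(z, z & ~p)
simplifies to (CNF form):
~p | ~z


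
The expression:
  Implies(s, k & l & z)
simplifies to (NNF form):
~s | (k & l & z)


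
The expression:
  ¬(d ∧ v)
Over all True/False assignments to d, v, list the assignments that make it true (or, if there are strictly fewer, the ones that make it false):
is false only for:
  d=True, v=True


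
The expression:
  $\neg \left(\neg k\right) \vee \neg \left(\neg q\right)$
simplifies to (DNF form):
$k \vee q$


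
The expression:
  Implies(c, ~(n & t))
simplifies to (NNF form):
~c | ~n | ~t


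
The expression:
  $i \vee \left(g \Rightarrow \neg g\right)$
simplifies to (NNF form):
$i \vee \neg g$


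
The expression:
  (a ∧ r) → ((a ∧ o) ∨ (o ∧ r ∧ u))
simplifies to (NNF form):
o ∨ ¬a ∨ ¬r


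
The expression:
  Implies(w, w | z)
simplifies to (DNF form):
True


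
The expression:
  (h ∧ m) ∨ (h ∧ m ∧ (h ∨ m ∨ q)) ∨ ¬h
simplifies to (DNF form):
m ∨ ¬h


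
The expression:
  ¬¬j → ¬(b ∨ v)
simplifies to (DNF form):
(¬b ∧ ¬v) ∨ ¬j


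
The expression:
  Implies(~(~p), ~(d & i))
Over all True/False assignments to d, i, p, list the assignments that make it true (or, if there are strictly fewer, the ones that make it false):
is false only for:
  d=True, i=True, p=True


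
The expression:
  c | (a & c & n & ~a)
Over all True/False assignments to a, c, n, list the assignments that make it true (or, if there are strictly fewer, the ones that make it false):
is true only for:
  a=False, c=True, n=False;
  a=False, c=True, n=True;
  a=True, c=True, n=False;
  a=True, c=True, n=True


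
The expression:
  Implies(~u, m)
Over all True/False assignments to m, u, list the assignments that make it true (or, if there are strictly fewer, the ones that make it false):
is false only for:
  m=False, u=False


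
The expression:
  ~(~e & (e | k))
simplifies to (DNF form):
e | ~k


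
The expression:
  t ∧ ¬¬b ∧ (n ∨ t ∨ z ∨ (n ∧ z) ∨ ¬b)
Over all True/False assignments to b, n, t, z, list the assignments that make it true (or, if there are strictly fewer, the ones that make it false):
is true only for:
  b=True, n=False, t=True, z=False;
  b=True, n=False, t=True, z=True;
  b=True, n=True, t=True, z=False;
  b=True, n=True, t=True, z=True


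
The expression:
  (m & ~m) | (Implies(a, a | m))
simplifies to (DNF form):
True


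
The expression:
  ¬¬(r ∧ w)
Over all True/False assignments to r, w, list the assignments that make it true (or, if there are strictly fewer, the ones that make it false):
is true only for:
  r=True, w=True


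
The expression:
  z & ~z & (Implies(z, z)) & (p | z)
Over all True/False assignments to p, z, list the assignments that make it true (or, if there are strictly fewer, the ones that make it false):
is never true.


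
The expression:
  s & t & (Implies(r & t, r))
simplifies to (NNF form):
s & t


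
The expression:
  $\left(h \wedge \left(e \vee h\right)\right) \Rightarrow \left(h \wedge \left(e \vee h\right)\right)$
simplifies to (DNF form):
$\text{True}$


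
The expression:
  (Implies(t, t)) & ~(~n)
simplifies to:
n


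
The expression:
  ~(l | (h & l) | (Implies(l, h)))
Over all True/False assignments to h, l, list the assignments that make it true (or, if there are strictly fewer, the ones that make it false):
is never true.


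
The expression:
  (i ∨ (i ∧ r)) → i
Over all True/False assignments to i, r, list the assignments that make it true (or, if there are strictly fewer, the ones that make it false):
is always true.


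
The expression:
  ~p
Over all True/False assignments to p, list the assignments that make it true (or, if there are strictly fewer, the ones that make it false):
is true only for:
  p=False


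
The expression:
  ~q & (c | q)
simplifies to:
c & ~q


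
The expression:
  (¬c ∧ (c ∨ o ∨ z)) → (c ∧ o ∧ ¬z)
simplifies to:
c ∨ (¬o ∧ ¬z)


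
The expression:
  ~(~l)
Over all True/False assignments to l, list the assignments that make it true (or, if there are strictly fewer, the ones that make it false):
is true only for:
  l=True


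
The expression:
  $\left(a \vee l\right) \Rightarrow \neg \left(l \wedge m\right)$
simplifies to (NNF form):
$\neg l \vee \neg m$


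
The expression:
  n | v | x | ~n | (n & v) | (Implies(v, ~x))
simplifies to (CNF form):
True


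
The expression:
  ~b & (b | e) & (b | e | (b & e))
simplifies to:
e & ~b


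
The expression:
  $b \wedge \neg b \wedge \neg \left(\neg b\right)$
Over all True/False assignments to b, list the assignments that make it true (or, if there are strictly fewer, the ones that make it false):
is never true.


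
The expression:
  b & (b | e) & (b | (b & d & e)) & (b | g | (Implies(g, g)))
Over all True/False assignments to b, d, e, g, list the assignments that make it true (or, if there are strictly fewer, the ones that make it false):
is true only for:
  b=True, d=False, e=False, g=False;
  b=True, d=False, e=False, g=True;
  b=True, d=False, e=True, g=False;
  b=True, d=False, e=True, g=True;
  b=True, d=True, e=False, g=False;
  b=True, d=True, e=False, g=True;
  b=True, d=True, e=True, g=False;
  b=True, d=True, e=True, g=True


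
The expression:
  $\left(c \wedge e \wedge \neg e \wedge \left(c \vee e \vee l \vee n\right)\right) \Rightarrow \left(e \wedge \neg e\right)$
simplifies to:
$\text{True}$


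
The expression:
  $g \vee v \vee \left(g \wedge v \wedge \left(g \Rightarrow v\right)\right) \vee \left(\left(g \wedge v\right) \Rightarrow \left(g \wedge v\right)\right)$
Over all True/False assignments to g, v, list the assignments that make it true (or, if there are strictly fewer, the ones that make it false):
is always true.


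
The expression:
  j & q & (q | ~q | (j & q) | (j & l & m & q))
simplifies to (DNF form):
j & q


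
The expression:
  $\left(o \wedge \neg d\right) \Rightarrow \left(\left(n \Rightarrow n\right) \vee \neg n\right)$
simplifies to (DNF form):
$\text{True}$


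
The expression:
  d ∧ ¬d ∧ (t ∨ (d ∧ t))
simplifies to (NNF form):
False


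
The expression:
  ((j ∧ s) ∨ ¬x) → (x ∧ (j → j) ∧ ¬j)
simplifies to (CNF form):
x ∧ (¬j ∨ ¬s)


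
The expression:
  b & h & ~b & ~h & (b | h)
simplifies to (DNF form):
False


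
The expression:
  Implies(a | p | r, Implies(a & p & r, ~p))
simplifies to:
~a | ~p | ~r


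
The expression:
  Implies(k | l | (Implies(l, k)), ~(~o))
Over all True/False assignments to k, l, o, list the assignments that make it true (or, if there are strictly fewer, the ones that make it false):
is true only for:
  k=False, l=False, o=True;
  k=False, l=True, o=True;
  k=True, l=False, o=True;
  k=True, l=True, o=True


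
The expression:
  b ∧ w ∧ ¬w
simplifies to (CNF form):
False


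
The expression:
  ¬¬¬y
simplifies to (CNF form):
¬y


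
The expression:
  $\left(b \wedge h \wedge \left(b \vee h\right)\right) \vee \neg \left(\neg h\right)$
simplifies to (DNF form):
$h$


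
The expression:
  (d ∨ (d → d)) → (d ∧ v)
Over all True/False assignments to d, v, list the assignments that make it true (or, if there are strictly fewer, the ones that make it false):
is true only for:
  d=True, v=True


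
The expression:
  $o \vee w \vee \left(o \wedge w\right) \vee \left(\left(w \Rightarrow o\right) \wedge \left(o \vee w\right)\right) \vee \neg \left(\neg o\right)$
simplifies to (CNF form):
$o \vee w$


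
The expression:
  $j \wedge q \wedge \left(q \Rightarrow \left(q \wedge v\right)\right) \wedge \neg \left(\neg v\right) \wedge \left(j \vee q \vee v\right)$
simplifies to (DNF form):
$j \wedge q \wedge v$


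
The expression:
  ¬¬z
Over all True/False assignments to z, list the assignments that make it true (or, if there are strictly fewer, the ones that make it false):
is true only for:
  z=True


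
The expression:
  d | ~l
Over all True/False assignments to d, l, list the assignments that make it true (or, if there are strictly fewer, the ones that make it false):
is false only for:
  d=False, l=True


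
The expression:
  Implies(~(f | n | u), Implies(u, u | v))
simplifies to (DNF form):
True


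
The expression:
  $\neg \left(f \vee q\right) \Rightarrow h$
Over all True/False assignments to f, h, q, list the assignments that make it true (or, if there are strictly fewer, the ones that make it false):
is false only for:
  f=False, h=False, q=False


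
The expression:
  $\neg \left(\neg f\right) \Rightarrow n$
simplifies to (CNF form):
$n \vee \neg f$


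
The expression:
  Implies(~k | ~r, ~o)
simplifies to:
~o | (k & r)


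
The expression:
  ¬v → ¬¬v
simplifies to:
v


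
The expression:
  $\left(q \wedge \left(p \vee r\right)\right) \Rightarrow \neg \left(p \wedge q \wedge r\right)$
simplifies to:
$\neg p \vee \neg q \vee \neg r$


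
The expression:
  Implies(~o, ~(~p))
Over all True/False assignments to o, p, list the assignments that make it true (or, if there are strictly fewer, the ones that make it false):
is false only for:
  o=False, p=False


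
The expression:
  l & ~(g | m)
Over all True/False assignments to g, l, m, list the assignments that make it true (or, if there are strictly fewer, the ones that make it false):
is true only for:
  g=False, l=True, m=False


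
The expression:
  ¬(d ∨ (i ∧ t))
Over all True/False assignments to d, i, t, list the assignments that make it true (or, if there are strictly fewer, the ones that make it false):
is true only for:
  d=False, i=False, t=False;
  d=False, i=False, t=True;
  d=False, i=True, t=False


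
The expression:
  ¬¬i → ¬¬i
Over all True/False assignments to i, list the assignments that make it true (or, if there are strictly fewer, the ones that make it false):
is always true.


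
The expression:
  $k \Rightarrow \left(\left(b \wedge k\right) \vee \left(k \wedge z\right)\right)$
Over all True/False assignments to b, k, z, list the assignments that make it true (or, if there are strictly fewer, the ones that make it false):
is false only for:
  b=False, k=True, z=False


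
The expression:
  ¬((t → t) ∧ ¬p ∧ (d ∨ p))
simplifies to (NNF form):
p ∨ ¬d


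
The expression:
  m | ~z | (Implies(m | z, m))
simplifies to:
m | ~z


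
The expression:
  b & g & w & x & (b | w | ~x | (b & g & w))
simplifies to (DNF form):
b & g & w & x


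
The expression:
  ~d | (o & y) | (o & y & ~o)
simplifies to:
~d | (o & y)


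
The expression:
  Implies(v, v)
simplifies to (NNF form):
True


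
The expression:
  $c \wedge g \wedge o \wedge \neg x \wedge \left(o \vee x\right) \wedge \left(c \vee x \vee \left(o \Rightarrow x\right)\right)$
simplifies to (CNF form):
$c \wedge g \wedge o \wedge \neg x$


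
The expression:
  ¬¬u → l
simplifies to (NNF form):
l ∨ ¬u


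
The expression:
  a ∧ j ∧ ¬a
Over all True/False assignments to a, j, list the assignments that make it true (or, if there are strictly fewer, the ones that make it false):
is never true.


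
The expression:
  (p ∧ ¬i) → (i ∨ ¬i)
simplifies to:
True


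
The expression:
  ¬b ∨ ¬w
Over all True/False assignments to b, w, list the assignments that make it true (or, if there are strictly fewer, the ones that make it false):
is false only for:
  b=True, w=True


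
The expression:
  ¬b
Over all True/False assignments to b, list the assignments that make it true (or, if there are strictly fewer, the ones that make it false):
is true only for:
  b=False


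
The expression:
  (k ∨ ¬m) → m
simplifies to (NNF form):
m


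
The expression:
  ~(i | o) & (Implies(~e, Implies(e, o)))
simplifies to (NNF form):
~i & ~o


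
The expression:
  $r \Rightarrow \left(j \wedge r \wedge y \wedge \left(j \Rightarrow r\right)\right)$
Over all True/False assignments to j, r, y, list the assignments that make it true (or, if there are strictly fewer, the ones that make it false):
is false only for:
  j=False, r=True, y=False;
  j=False, r=True, y=True;
  j=True, r=True, y=False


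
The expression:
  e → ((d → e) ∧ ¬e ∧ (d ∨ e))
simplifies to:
¬e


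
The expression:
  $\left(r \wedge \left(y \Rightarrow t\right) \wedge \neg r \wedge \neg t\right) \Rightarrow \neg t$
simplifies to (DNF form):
$\text{True}$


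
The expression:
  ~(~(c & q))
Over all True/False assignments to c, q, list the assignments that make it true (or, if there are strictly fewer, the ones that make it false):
is true only for:
  c=True, q=True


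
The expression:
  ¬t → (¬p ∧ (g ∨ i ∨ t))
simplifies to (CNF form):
(t ∨ ¬p) ∧ (g ∨ i ∨ t)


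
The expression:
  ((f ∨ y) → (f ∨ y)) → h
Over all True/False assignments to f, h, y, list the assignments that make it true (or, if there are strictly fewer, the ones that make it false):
is true only for:
  f=False, h=True, y=False;
  f=False, h=True, y=True;
  f=True, h=True, y=False;
  f=True, h=True, y=True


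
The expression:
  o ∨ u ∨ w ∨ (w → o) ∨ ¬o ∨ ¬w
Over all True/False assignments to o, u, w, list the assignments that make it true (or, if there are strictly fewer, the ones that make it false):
is always true.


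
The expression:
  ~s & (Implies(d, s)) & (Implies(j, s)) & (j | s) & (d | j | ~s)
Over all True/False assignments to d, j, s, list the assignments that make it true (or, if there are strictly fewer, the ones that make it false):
is never true.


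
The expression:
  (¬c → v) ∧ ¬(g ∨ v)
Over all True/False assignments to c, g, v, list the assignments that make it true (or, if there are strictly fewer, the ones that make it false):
is true only for:
  c=True, g=False, v=False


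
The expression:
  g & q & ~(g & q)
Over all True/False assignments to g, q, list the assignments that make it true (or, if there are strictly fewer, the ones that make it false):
is never true.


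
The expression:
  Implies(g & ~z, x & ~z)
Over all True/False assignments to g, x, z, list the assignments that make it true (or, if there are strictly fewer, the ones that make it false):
is false only for:
  g=True, x=False, z=False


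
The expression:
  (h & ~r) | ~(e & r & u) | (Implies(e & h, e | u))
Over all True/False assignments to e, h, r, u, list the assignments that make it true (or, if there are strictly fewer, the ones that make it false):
is always true.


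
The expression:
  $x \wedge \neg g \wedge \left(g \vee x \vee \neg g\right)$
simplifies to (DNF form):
$x \wedge \neg g$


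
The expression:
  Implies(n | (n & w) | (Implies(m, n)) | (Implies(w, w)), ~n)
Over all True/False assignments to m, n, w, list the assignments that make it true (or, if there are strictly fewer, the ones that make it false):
is true only for:
  m=False, n=False, w=False;
  m=False, n=False, w=True;
  m=True, n=False, w=False;
  m=True, n=False, w=True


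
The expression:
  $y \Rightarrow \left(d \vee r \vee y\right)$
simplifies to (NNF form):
$\text{True}$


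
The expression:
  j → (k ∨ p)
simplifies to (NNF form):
k ∨ p ∨ ¬j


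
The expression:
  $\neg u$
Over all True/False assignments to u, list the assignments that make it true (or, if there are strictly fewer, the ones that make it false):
is true only for:
  u=False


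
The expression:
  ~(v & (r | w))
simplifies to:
~v | (~r & ~w)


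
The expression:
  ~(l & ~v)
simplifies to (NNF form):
v | ~l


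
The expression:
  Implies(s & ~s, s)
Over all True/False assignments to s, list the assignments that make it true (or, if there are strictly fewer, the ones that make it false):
is always true.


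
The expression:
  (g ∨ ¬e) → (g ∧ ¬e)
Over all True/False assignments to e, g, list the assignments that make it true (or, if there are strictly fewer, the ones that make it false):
is true only for:
  e=False, g=True;
  e=True, g=False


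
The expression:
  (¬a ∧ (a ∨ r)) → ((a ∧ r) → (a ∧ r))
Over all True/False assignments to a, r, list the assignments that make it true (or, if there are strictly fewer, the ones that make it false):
is always true.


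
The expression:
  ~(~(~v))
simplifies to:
~v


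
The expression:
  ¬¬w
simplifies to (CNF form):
w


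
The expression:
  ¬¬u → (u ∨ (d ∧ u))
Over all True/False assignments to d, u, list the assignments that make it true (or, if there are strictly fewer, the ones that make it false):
is always true.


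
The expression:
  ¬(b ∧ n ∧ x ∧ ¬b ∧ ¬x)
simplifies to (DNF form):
True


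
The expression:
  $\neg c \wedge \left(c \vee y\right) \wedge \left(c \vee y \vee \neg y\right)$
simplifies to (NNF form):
$y \wedge \neg c$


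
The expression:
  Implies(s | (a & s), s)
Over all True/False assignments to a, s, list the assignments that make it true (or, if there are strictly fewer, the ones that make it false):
is always true.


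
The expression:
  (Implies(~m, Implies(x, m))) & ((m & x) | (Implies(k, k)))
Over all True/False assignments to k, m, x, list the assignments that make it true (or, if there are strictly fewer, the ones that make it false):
is false only for:
  k=False, m=False, x=True;
  k=True, m=False, x=True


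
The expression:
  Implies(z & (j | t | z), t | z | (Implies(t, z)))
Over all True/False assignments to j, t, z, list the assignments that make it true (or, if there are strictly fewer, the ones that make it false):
is always true.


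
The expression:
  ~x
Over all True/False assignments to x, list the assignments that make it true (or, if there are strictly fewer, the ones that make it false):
is true only for:
  x=False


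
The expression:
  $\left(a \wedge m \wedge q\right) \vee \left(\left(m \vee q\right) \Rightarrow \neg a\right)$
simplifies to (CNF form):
$\left(m \vee \neg a \vee \neg q\right) \wedge \left(q \vee \neg a \vee \neg m\right)$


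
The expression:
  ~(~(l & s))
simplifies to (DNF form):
l & s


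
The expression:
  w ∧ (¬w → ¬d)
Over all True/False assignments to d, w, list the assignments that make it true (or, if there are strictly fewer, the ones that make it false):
is true only for:
  d=False, w=True;
  d=True, w=True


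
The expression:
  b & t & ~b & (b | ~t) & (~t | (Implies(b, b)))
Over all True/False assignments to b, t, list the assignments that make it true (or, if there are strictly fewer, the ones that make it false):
is never true.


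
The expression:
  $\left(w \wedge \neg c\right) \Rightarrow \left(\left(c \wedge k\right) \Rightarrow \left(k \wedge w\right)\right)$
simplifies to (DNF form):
$\text{True}$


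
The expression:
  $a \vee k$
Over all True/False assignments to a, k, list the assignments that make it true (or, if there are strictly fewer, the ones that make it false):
is false only for:
  a=False, k=False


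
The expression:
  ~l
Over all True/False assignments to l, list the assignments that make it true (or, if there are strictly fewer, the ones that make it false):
is true only for:
  l=False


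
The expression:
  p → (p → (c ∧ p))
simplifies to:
c ∨ ¬p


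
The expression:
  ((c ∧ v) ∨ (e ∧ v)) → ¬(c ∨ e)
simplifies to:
(¬c ∧ ¬e) ∨ ¬v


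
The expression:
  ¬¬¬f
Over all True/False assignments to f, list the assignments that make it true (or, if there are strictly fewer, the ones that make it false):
is true only for:
  f=False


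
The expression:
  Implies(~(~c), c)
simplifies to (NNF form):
True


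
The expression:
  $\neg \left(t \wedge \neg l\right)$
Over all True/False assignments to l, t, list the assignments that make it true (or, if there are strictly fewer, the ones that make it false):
is false only for:
  l=False, t=True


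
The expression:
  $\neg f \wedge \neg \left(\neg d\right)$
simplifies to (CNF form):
$d \wedge \neg f$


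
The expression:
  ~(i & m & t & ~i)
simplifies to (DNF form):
True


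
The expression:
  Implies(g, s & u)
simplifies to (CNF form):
(s | ~g) & (u | ~g)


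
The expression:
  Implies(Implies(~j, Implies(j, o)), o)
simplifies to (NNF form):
o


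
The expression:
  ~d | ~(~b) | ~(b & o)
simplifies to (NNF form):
True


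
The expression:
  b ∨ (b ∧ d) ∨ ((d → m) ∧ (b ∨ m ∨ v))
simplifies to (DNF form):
b ∨ m ∨ (v ∧ ¬d)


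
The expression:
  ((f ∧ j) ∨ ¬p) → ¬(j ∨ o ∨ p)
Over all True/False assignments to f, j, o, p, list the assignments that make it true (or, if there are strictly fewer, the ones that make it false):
is true only for:
  f=False, j=False, o=False, p=False;
  f=False, j=False, o=False, p=True;
  f=False, j=False, o=True, p=True;
  f=False, j=True, o=False, p=True;
  f=False, j=True, o=True, p=True;
  f=True, j=False, o=False, p=False;
  f=True, j=False, o=False, p=True;
  f=True, j=False, o=True, p=True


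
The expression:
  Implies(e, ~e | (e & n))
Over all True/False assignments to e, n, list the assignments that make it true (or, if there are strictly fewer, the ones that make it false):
is false only for:
  e=True, n=False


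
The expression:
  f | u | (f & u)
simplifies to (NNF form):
f | u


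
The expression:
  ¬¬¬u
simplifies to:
¬u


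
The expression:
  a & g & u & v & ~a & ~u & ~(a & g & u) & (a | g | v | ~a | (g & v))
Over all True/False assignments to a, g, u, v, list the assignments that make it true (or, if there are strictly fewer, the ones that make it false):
is never true.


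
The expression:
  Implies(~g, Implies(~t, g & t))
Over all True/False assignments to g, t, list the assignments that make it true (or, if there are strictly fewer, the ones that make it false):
is false only for:
  g=False, t=False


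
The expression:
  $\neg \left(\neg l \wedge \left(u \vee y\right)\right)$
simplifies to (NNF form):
$l \vee \left(\neg u \wedge \neg y\right)$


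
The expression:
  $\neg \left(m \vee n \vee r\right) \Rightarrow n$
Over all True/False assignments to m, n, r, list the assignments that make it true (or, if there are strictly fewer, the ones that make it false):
is false only for:
  m=False, n=False, r=False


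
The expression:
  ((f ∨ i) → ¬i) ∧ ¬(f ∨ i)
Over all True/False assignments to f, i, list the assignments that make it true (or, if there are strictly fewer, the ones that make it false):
is true only for:
  f=False, i=False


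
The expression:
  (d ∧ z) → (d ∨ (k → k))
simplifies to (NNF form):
True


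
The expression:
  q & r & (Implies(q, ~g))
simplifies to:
q & r & ~g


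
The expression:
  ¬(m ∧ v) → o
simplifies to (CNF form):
(m ∨ o) ∧ (o ∨ v)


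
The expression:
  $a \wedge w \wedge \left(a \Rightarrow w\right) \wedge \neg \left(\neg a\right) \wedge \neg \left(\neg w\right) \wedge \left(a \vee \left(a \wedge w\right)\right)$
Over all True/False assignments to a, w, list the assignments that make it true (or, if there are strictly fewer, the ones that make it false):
is true only for:
  a=True, w=True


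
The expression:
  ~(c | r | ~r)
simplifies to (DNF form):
False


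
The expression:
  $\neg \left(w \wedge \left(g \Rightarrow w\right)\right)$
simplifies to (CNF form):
$\neg w$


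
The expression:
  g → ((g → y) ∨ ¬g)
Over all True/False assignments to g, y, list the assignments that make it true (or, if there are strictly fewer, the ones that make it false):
is false only for:
  g=True, y=False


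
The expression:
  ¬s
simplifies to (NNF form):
¬s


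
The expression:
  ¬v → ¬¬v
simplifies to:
v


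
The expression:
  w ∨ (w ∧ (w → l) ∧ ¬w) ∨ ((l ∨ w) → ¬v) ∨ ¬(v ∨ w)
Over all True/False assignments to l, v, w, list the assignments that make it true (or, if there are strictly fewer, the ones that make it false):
is false only for:
  l=True, v=True, w=False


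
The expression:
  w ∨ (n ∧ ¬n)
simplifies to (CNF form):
w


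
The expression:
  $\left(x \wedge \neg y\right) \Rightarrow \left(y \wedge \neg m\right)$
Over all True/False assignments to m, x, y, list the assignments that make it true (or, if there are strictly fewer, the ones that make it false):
is false only for:
  m=False, x=True, y=False;
  m=True, x=True, y=False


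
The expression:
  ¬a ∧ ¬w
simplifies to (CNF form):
¬a ∧ ¬w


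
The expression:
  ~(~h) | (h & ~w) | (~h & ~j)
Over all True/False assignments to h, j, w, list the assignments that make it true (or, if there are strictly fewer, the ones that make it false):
is false only for:
  h=False, j=True, w=False;
  h=False, j=True, w=True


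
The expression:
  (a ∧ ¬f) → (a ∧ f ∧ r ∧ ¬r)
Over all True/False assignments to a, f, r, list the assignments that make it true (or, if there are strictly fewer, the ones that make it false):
is false only for:
  a=True, f=False, r=False;
  a=True, f=False, r=True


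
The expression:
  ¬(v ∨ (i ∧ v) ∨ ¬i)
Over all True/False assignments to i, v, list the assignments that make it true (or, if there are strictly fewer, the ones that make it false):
is true only for:
  i=True, v=False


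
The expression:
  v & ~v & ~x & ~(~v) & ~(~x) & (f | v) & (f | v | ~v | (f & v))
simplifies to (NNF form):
False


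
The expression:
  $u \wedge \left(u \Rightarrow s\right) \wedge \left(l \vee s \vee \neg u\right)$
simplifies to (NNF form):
$s \wedge u$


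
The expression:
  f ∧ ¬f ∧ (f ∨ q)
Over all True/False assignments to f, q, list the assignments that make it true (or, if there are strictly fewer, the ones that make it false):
is never true.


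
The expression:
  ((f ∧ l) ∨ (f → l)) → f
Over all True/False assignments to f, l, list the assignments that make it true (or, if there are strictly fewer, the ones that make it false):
is true only for:
  f=True, l=False;
  f=True, l=True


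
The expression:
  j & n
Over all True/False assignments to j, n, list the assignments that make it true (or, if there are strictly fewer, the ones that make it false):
is true only for:
  j=True, n=True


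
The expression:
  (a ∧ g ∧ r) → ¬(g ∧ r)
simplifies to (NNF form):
¬a ∨ ¬g ∨ ¬r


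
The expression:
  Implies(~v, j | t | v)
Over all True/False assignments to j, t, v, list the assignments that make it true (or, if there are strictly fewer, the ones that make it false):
is false only for:
  j=False, t=False, v=False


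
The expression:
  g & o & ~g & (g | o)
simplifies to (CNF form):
False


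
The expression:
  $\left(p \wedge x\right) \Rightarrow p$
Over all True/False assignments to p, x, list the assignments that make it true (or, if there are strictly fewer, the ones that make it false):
is always true.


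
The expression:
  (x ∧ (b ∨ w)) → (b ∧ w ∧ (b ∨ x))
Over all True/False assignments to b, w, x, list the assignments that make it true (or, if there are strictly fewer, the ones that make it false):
is false only for:
  b=False, w=True, x=True;
  b=True, w=False, x=True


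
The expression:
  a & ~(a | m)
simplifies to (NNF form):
False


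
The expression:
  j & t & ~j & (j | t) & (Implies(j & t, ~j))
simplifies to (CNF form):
False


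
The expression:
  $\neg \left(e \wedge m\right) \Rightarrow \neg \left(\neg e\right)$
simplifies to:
$e$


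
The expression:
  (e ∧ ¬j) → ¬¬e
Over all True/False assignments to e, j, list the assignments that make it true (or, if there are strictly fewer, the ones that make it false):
is always true.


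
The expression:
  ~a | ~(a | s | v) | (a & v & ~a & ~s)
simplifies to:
~a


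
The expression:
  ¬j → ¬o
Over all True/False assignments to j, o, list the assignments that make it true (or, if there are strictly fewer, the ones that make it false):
is false only for:
  j=False, o=True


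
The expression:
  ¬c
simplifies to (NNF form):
¬c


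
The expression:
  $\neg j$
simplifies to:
$\neg j$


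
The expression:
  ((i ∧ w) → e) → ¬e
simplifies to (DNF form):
¬e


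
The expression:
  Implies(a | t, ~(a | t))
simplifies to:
~a & ~t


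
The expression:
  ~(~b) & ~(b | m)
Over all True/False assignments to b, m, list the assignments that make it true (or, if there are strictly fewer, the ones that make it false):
is never true.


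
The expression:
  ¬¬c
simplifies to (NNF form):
c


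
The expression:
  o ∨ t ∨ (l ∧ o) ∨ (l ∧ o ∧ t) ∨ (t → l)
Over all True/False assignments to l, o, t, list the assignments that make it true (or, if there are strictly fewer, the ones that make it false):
is always true.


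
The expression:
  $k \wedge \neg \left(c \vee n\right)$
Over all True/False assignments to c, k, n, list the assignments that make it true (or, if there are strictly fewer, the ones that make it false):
is true only for:
  c=False, k=True, n=False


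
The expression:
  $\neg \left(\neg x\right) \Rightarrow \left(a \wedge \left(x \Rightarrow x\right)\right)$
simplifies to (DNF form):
$a \vee \neg x$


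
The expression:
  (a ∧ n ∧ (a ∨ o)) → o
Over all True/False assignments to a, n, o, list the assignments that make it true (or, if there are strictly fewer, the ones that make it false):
is false only for:
  a=True, n=True, o=False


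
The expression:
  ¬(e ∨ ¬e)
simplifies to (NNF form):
False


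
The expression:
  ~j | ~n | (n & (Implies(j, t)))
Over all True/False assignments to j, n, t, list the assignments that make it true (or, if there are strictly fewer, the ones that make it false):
is false only for:
  j=True, n=True, t=False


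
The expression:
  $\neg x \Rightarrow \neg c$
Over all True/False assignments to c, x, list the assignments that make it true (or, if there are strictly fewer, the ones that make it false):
is false only for:
  c=True, x=False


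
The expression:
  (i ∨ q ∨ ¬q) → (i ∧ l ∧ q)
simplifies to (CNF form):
i ∧ l ∧ q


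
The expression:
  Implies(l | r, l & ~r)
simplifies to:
~r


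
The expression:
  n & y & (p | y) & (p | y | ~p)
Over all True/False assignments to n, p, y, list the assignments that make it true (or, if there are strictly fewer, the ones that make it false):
is true only for:
  n=True, p=False, y=True;
  n=True, p=True, y=True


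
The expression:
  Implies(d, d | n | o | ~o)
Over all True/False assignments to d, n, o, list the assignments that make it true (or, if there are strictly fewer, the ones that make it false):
is always true.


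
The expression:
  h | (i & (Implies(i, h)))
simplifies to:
h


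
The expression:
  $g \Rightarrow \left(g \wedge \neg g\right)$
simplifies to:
$\neg g$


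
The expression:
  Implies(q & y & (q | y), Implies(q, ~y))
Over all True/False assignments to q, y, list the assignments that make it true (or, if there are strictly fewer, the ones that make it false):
is false only for:
  q=True, y=True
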